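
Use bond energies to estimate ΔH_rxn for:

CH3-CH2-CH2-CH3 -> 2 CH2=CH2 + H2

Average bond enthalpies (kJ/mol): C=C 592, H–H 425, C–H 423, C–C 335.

ΔH ≈ +242 kJ

Bonds broken (reactants):
  C–C: 3 × 335 = 1005
  C–H: 10 × 423 = 4230
  Σ(broken) = 5235 kJ
Bonds formed (products):
  C–H: 8 × 423 = 3384
  C=C: 2 × 592 = 1184
  H–H: 1 × 425 = 425
  Σ(formed) = 4993 kJ
ΔH = Σ(broken) − Σ(formed) = 5235 − 4993 = +242 kJ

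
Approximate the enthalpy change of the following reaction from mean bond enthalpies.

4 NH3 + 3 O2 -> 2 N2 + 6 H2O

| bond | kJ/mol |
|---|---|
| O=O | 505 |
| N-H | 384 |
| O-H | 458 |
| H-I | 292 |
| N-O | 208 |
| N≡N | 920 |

Bonds broken (reactants):
  N-H: 12 × 384 = 4608
  O=O: 3 × 505 = 1515
  Σ(broken) = 6123 kJ
Bonds formed (products):
  N≡N: 2 × 920 = 1840
  O-H: 12 × 458 = 5496
  Σ(formed) = 7336 kJ
ΔH = Σ(broken) − Σ(formed) = 6123 − 7336 = −1213 kJ

ΔH ≈ −1213 kJ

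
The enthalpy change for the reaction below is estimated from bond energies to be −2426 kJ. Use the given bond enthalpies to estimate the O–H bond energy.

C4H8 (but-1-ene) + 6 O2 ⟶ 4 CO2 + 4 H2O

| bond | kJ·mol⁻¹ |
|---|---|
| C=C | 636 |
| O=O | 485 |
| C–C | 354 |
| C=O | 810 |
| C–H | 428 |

D(O–H) ≈ 453 kJ/mol

Let D be the O–H bond energy.
Σ(broken) = 2×354 + 8×428 + 1×636 + 6×485 = 7678
Σ(formed) = 8×810 + 8×D = 6480 + 8D
ΔH = Σ(broken) − Σ(formed) = (7678) − (6480 + 8D) = +1198 − 8D
Setting this equal to −2426 kJ gives 8D = 3624, so D = 453 kJ/mol.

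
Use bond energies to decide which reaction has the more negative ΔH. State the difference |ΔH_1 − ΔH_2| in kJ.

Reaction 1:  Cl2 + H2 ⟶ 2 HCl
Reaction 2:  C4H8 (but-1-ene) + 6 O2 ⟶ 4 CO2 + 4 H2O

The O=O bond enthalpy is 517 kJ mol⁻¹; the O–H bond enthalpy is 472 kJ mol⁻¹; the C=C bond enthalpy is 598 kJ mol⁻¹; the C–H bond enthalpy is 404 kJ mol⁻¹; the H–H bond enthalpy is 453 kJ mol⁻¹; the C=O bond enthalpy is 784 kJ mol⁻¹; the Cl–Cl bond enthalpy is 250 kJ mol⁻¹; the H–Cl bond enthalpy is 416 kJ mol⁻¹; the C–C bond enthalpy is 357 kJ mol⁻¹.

Reaction 1:
  Bonds broken (reactants):
    Cl–Cl: 1 × 250 = 250
    H–H: 1 × 453 = 453
    Σ(broken) = 703 kJ
  Bonds formed (products):
    H–Cl: 2 × 416 = 832
    Σ(formed) = 832 kJ
  ΔH_1 = 703 − 832 = −129 kJ
Reaction 2:
  Bonds broken (reactants):
    C–C: 2 × 357 = 714
    C–H: 8 × 404 = 3232
    C=C: 1 × 598 = 598
    O=O: 6 × 517 = 3102
    Σ(broken) = 7646 kJ
  Bonds formed (products):
    C=O: 8 × 784 = 6272
    O–H: 8 × 472 = 3776
    Σ(formed) = 10048 kJ
  ΔH_2 = 7646 − 10048 = −2402 kJ
ΔH_1 − ΔH_2 = +2273 kJ, so reaction 2 has the more negative ΔH; |ΔH_1 − ΔH_2| = 2273 kJ.

Reaction 2, by 2273 kJ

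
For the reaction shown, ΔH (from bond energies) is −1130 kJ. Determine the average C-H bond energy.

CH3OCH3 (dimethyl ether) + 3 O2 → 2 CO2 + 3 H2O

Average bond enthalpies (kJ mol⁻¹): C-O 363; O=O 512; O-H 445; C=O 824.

Let D be the C-H bond energy.
Σ(broken) = 6×D + 2×363 + 3×512 = 2262 + 6D
Σ(formed) = 4×824 + 6×445 = 5966
ΔH = Σ(broken) − Σ(formed) = (2262 + 6D) − (5966) = −3704 + 6D
Setting this equal to −1130 kJ gives 6D = 2574, so D = 429 kJ/mol.

D(C-H) ≈ 429 kJ/mol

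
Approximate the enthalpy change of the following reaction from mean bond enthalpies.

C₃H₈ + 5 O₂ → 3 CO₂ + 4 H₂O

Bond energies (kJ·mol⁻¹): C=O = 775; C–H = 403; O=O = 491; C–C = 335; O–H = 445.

ΔH ≈ −1861 kJ

Bonds broken (reactants):
  C–C: 2 × 335 = 670
  C–H: 8 × 403 = 3224
  O=O: 5 × 491 = 2455
  Σ(broken) = 6349 kJ
Bonds formed (products):
  C=O: 6 × 775 = 4650
  O–H: 8 × 445 = 3560
  Σ(formed) = 8210 kJ
ΔH = Σ(broken) − Σ(formed) = 6349 − 8210 = −1861 kJ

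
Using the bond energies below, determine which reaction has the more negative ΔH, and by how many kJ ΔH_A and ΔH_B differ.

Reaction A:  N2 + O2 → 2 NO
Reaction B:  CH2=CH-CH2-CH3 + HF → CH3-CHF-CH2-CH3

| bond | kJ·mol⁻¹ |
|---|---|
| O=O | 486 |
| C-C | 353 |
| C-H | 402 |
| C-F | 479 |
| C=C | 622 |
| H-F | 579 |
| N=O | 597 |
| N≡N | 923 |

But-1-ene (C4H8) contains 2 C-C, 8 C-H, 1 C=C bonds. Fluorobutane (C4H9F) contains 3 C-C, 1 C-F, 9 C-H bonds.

Reaction A:
  Bonds broken (reactants):
    N≡N: 1 × 923 = 923
    O=O: 1 × 486 = 486
    Σ(broken) = 1409 kJ
  Bonds formed (products):
    N=O: 2 × 597 = 1194
    Σ(formed) = 1194 kJ
  ΔH_A = 1409 − 1194 = +215 kJ
Reaction B:
  Bonds broken (reactants):
    C-C: 2 × 353 = 706
    C-H: 8 × 402 = 3216
    C=C: 1 × 622 = 622
    H-F: 1 × 579 = 579
    Σ(broken) = 5123 kJ
  Bonds formed (products):
    C-C: 3 × 353 = 1059
    C-F: 1 × 479 = 479
    C-H: 9 × 402 = 3618
    Σ(formed) = 5156 kJ
  ΔH_B = 5123 − 5156 = −33 kJ
ΔH_A − ΔH_B = +248 kJ, so reaction B has the more negative ΔH; |ΔH_A − ΔH_B| = 248 kJ.

Reaction B, by 248 kJ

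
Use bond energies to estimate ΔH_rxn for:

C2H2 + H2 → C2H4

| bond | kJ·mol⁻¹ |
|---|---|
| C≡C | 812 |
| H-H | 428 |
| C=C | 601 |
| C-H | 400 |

ΔH ≈ −161 kJ

Bonds broken (reactants):
  C≡C: 1 × 812 = 812
  C-H: 2 × 400 = 800
  H-H: 1 × 428 = 428
  Σ(broken) = 2040 kJ
Bonds formed (products):
  C-H: 4 × 400 = 1600
  C=C: 1 × 601 = 601
  Σ(formed) = 2201 kJ
ΔH = Σ(broken) − Σ(formed) = 2040 − 2201 = −161 kJ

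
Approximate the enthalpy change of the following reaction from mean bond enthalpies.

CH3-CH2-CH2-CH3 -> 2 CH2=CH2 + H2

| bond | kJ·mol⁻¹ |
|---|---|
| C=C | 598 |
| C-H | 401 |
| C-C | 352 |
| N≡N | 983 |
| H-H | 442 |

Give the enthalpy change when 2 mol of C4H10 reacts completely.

Bonds broken (reactants):
  C-C: 3 × 352 = 1056
  C-H: 10 × 401 = 4010
  Σ(broken) = 5066 kJ
Bonds formed (products):
  C-H: 8 × 401 = 3208
  C=C: 2 × 598 = 1196
  H-H: 1 × 442 = 442
  Σ(formed) = 4846 kJ
ΔH = Σ(broken) − Σ(formed) = 5066 − 4846 = +220 kJ
For 2× the reaction as written: 2 × (+220) = +440 kJ

ΔH = +440 kJ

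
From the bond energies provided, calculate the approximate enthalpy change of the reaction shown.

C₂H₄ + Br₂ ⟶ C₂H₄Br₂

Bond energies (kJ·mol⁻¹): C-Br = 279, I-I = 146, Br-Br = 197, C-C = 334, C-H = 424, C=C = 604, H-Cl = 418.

Bonds broken (reactants):
  Br-Br: 1 × 197 = 197
  C-H: 4 × 424 = 1696
  C=C: 1 × 604 = 604
  Σ(broken) = 2497 kJ
Bonds formed (products):
  C-Br: 2 × 279 = 558
  C-C: 1 × 334 = 334
  C-H: 4 × 424 = 1696
  Σ(formed) = 2588 kJ
ΔH = Σ(broken) − Σ(formed) = 2497 − 2588 = −91 kJ

ΔH ≈ −91 kJ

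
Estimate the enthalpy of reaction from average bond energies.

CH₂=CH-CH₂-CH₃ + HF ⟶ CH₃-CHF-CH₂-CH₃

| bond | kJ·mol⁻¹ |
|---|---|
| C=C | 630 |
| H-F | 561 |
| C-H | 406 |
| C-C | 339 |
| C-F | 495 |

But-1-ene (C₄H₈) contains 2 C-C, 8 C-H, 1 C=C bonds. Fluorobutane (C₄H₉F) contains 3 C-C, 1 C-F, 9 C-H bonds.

Bonds broken (reactants):
  C-C: 2 × 339 = 678
  C-H: 8 × 406 = 3248
  C=C: 1 × 630 = 630
  H-F: 1 × 561 = 561
  Σ(broken) = 5117 kJ
Bonds formed (products):
  C-C: 3 × 339 = 1017
  C-F: 1 × 495 = 495
  C-H: 9 × 406 = 3654
  Σ(formed) = 5166 kJ
ΔH = Σ(broken) − Σ(formed) = 5117 − 5166 = −49 kJ

ΔH ≈ −49 kJ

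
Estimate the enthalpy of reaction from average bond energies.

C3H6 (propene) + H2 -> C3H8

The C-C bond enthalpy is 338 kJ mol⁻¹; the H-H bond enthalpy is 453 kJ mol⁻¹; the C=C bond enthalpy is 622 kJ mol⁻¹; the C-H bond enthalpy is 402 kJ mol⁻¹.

Bonds broken (reactants):
  C-C: 1 × 338 = 338
  C-H: 6 × 402 = 2412
  C=C: 1 × 622 = 622
  H-H: 1 × 453 = 453
  Σ(broken) = 3825 kJ
Bonds formed (products):
  C-C: 2 × 338 = 676
  C-H: 8 × 402 = 3216
  Σ(formed) = 3892 kJ
ΔH = Σ(broken) − Σ(formed) = 3825 − 3892 = −67 kJ

ΔH ≈ −67 kJ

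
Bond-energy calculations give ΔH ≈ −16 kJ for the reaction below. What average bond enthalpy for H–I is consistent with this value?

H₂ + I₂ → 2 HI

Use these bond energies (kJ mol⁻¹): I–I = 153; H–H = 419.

D(H–I) ≈ 294 kJ/mol

Let D be the H–I bond energy.
Σ(broken) = 1×419 + 1×153 = 572
Σ(formed) = 2×D = 2D
ΔH = Σ(broken) − Σ(formed) = (572) − (2D) = +572 − 2D
Setting this equal to −16 kJ gives 2D = 588, so D = 294 kJ/mol.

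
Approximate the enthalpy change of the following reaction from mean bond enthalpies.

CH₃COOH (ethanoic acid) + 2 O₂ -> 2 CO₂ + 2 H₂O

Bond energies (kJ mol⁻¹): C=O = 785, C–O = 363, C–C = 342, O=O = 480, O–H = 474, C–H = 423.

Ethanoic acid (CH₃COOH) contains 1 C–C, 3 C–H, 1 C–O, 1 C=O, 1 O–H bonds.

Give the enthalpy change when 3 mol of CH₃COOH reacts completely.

Bonds broken (reactants):
  C–C: 1 × 342 = 342
  C–H: 3 × 423 = 1269
  C–O: 1 × 363 = 363
  C=O: 1 × 785 = 785
  O–H: 1 × 474 = 474
  O=O: 2 × 480 = 960
  Σ(broken) = 4193 kJ
Bonds formed (products):
  C=O: 4 × 785 = 3140
  O–H: 4 × 474 = 1896
  Σ(formed) = 5036 kJ
ΔH = Σ(broken) − Σ(formed) = 4193 − 5036 = −843 kJ
For 3× the reaction as written: 3 × (−843) = −2529 kJ

ΔH = −2529 kJ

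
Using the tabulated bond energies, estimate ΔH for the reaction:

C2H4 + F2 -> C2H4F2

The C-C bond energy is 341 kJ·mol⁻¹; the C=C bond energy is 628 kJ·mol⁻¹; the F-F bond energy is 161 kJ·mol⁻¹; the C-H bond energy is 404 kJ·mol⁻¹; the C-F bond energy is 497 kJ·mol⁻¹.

ΔH ≈ −546 kJ

Bonds broken (reactants):
  C-H: 4 × 404 = 1616
  C=C: 1 × 628 = 628
  F-F: 1 × 161 = 161
  Σ(broken) = 2405 kJ
Bonds formed (products):
  C-C: 1 × 341 = 341
  C-F: 2 × 497 = 994
  C-H: 4 × 404 = 1616
  Σ(formed) = 2951 kJ
ΔH = Σ(broken) − Σ(formed) = 2405 − 2951 = −546 kJ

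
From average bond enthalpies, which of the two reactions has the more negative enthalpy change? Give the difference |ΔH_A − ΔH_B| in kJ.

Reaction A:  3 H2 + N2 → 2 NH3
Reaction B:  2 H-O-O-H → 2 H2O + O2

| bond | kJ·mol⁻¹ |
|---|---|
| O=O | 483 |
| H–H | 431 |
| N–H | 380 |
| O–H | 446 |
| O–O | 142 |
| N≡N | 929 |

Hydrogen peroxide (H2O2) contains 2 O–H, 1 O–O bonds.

Reaction B, by 141 kJ

Reaction A:
  Bonds broken (reactants):
    H–H: 3 × 431 = 1293
    N≡N: 1 × 929 = 929
    Σ(broken) = 2222 kJ
  Bonds formed (products):
    N–H: 6 × 380 = 2280
    Σ(formed) = 2280 kJ
  ΔH_A = 2222 − 2280 = −58 kJ
Reaction B:
  Bonds broken (reactants):
    O–H: 4 × 446 = 1784
    O–O: 2 × 142 = 284
    Σ(broken) = 2068 kJ
  Bonds formed (products):
    O–H: 4 × 446 = 1784
    O=O: 1 × 483 = 483
    Σ(formed) = 2267 kJ
  ΔH_B = 2068 − 2267 = −199 kJ
ΔH_A − ΔH_B = +141 kJ, so reaction B has the more negative ΔH; |ΔH_A − ΔH_B| = 141 kJ.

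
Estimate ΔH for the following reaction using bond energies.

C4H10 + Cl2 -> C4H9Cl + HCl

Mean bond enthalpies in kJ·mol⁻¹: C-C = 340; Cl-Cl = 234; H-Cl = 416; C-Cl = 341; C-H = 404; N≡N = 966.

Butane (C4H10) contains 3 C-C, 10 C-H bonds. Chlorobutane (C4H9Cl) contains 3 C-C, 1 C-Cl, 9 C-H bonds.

ΔH ≈ −119 kJ

Bonds broken (reactants):
  C-C: 3 × 340 = 1020
  C-H: 10 × 404 = 4040
  Cl-Cl: 1 × 234 = 234
  Σ(broken) = 5294 kJ
Bonds formed (products):
  C-C: 3 × 340 = 1020
  C-Cl: 1 × 341 = 341
  C-H: 9 × 404 = 3636
  H-Cl: 1 × 416 = 416
  Σ(formed) = 5413 kJ
ΔH = Σ(broken) − Σ(formed) = 5294 − 5413 = −119 kJ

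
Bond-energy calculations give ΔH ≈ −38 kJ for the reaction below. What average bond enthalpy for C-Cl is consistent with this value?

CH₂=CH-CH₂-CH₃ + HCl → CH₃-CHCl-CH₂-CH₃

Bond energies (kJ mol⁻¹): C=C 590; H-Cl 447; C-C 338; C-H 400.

D(C-Cl) ≈ 337 kJ/mol

Let D be the C-Cl bond energy.
Σ(broken) = 2×338 + 8×400 + 1×590 + 1×447 = 4913
Σ(formed) = 3×338 + 1×D + 9×400 = 4614 + D
ΔH = Σ(broken) − Σ(formed) = (4913) − (4614 + D) = +299 − D
Setting this equal to −38 kJ gives D = 337 kJ/mol.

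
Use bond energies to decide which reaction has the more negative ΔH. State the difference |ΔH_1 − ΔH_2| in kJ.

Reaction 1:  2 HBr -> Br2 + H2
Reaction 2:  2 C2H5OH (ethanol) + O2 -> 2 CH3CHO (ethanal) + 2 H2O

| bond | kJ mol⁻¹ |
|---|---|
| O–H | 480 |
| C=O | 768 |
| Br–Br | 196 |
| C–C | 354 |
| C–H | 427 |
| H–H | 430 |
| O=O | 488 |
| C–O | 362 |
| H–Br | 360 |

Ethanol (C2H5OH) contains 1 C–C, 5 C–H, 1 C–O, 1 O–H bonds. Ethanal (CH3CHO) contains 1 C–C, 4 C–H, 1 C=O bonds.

Reaction 1:
  Bonds broken (reactants):
    H–Br: 2 × 360 = 720
    Σ(broken) = 720 kJ
  Bonds formed (products):
    Br–Br: 1 × 196 = 196
    H–H: 1 × 430 = 430
    Σ(formed) = 626 kJ
  ΔH_1 = 720 − 626 = +94 kJ
Reaction 2:
  Bonds broken (reactants):
    C–C: 2 × 354 = 708
    C–H: 10 × 427 = 4270
    C–O: 2 × 362 = 724
    O–H: 2 × 480 = 960
    O=O: 1 × 488 = 488
    Σ(broken) = 7150 kJ
  Bonds formed (products):
    C–C: 2 × 354 = 708
    C–H: 8 × 427 = 3416
    C=O: 2 × 768 = 1536
    O–H: 4 × 480 = 1920
    Σ(formed) = 7580 kJ
  ΔH_2 = 7150 − 7580 = −430 kJ
ΔH_1 − ΔH_2 = +524 kJ, so reaction 2 has the more negative ΔH; |ΔH_1 − ΔH_2| = 524 kJ.

Reaction 2, by 524 kJ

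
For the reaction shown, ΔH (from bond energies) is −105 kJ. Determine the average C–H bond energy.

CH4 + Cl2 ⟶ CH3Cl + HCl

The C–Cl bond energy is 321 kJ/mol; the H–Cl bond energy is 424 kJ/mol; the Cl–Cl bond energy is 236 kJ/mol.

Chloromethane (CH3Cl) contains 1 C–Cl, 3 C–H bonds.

Let D be the C–H bond energy.
Σ(broken) = 4×D + 1×236 = 236 + 4D
Σ(formed) = 1×321 + 3×D + 1×424 = 745 + 3D
ΔH = Σ(broken) − Σ(formed) = (236 + 4D) − (745 + 3D) = −509 + D
Setting this equal to −105 kJ gives D = 404 kJ/mol.

D(C–H) ≈ 404 kJ/mol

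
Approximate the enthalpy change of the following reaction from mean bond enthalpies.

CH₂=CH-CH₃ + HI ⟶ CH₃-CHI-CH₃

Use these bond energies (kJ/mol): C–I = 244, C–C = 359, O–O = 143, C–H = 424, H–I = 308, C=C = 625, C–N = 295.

Bonds broken (reactants):
  C–C: 1 × 359 = 359
  C–H: 6 × 424 = 2544
  C=C: 1 × 625 = 625
  H–I: 1 × 308 = 308
  Σ(broken) = 3836 kJ
Bonds formed (products):
  C–C: 2 × 359 = 718
  C–H: 7 × 424 = 2968
  C–I: 1 × 244 = 244
  Σ(formed) = 3930 kJ
ΔH = Σ(broken) − Σ(formed) = 3836 − 3930 = −94 kJ

ΔH ≈ −94 kJ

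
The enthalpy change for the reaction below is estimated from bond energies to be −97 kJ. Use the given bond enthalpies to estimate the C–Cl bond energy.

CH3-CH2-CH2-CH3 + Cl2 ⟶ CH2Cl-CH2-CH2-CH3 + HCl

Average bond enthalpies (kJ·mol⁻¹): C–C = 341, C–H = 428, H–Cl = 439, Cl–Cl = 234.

Let D be the C–Cl bond energy.
Σ(broken) = 3×341 + 10×428 + 1×234 = 5537
Σ(formed) = 3×341 + 1×D + 9×428 + 1×439 = 5314 + D
ΔH = Σ(broken) − Σ(formed) = (5537) − (5314 + D) = +223 − D
Setting this equal to −97 kJ gives D = 320 kJ/mol.

D(C–Cl) ≈ 320 kJ/mol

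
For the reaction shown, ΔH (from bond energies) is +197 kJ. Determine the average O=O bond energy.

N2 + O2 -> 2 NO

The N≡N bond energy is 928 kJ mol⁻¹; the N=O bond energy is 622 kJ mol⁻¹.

Let D be the O=O bond energy.
Σ(broken) = 1×928 + 1×D = 928 + D
Σ(formed) = 2×622 = 1244
ΔH = Σ(broken) − Σ(formed) = (928 + D) − (1244) = −316 + D
Setting this equal to +197 kJ gives D = 513 kJ/mol.

D(O=O) ≈ 513 kJ/mol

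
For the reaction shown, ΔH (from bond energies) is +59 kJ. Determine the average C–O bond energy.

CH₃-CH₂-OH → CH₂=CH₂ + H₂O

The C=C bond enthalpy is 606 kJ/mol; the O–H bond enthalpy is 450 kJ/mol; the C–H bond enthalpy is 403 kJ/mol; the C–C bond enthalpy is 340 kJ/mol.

Let D be the C–O bond energy.
Σ(broken) = 1×340 + 5×403 + 1×D + 1×450 = 2805 + D
Σ(formed) = 4×403 + 1×606 + 2×450 = 3118
ΔH = Σ(broken) − Σ(formed) = (2805 + D) − (3118) = −313 + D
Setting this equal to +59 kJ gives D = 372 kJ/mol.

D(C–O) ≈ 372 kJ/mol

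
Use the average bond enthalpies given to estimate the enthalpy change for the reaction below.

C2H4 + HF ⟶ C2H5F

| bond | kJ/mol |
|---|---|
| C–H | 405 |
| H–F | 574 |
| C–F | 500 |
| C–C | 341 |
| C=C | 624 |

ΔH ≈ −48 kJ

Bonds broken (reactants):
  C–H: 4 × 405 = 1620
  C=C: 1 × 624 = 624
  H–F: 1 × 574 = 574
  Σ(broken) = 2818 kJ
Bonds formed (products):
  C–C: 1 × 341 = 341
  C–F: 1 × 500 = 500
  C–H: 5 × 405 = 2025
  Σ(formed) = 2866 kJ
ΔH = Σ(broken) − Σ(formed) = 2818 − 2866 = −48 kJ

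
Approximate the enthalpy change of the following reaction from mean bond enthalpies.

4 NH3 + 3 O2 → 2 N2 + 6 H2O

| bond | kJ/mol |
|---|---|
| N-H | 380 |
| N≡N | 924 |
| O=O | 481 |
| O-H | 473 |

Bonds broken (reactants):
  N-H: 12 × 380 = 4560
  O=O: 3 × 481 = 1443
  Σ(broken) = 6003 kJ
Bonds formed (products):
  N≡N: 2 × 924 = 1848
  O-H: 12 × 473 = 5676
  Σ(formed) = 7524 kJ
ΔH = Σ(broken) − Σ(formed) = 6003 − 7524 = −1521 kJ

ΔH ≈ −1521 kJ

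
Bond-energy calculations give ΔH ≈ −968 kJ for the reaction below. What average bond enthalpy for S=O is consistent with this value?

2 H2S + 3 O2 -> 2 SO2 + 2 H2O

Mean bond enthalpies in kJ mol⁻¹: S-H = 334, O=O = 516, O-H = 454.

D(S=O) ≈ 509 kJ/mol

Let D be the S=O bond energy.
Σ(broken) = 3×516 + 4×334 = 2884
Σ(formed) = 4×454 + 4×D = 1816 + 4D
ΔH = Σ(broken) − Σ(formed) = (2884) − (1816 + 4D) = +1068 − 4D
Setting this equal to −968 kJ gives 4D = 2036, so D = 509 kJ/mol.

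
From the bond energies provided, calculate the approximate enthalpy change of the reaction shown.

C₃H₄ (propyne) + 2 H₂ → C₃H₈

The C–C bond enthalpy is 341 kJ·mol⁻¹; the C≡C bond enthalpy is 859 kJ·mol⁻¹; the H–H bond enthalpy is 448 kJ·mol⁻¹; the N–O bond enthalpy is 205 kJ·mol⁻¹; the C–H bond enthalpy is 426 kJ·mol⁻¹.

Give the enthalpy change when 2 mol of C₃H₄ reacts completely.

Bonds broken (reactants):
  C≡C: 1 × 859 = 859
  C–C: 1 × 341 = 341
  C–H: 4 × 426 = 1704
  H–H: 2 × 448 = 896
  Σ(broken) = 3800 kJ
Bonds formed (products):
  C–C: 2 × 341 = 682
  C–H: 8 × 426 = 3408
  Σ(formed) = 4090 kJ
ΔH = Σ(broken) − Σ(formed) = 3800 − 4090 = −290 kJ
For 2× the reaction as written: 2 × (−290) = −580 kJ

ΔH = −580 kJ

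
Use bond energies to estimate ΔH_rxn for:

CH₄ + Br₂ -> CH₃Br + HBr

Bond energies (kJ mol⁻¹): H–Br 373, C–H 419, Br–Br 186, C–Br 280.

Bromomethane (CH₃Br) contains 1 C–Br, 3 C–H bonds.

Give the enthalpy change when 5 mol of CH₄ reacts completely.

Bonds broken (reactants):
  Br–Br: 1 × 186 = 186
  C–H: 4 × 419 = 1676
  Σ(broken) = 1862 kJ
Bonds formed (products):
  C–Br: 1 × 280 = 280
  C–H: 3 × 419 = 1257
  H–Br: 1 × 373 = 373
  Σ(formed) = 1910 kJ
ΔH = Σ(broken) − Σ(formed) = 1862 − 1910 = −48 kJ
For 5× the reaction as written: 5 × (−48) = −240 kJ

ΔH = −240 kJ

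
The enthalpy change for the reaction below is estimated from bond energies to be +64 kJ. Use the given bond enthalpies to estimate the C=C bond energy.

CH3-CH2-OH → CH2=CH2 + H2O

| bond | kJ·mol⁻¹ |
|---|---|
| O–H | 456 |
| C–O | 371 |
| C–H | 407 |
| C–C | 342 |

Let D be the C=C bond energy.
Σ(broken) = 1×342 + 5×407 + 1×371 + 1×456 = 3204
Σ(formed) = 4×407 + 1×D + 2×456 = 2540 + D
ΔH = Σ(broken) − Σ(formed) = (3204) − (2540 + D) = +664 − D
Setting this equal to +64 kJ gives D = 600 kJ/mol.

D(C=C) ≈ 600 kJ/mol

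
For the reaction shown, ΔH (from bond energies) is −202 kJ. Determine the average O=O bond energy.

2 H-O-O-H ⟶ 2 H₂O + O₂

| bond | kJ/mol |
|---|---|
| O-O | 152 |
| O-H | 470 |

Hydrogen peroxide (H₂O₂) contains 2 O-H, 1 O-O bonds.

Let D be the O=O bond energy.
Σ(broken) = 4×470 + 2×152 = 2184
Σ(formed) = 4×470 + 1×D = 1880 + D
ΔH = Σ(broken) − Σ(formed) = (2184) − (1880 + D) = +304 − D
Setting this equal to −202 kJ gives D = 506 kJ/mol.

D(O=O) ≈ 506 kJ/mol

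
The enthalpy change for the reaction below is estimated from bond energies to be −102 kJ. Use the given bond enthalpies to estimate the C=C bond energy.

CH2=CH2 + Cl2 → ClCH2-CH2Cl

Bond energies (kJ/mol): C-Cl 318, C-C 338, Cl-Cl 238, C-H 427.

D(C=C) ≈ 634 kJ/mol

Let D be the C=C bond energy.
Σ(broken) = 4×427 + 1×D + 1×238 = 1946 + D
Σ(formed) = 1×338 + 2×318 + 4×427 = 2682
ΔH = Σ(broken) − Σ(formed) = (1946 + D) − (2682) = −736 + D
Setting this equal to −102 kJ gives D = 634 kJ/mol.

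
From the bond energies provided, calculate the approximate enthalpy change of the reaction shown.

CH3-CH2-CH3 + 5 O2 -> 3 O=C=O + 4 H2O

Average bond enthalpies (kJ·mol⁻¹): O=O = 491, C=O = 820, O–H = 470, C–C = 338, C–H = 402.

ΔH ≈ −2333 kJ

Bonds broken (reactants):
  C–C: 2 × 338 = 676
  C–H: 8 × 402 = 3216
  O=O: 5 × 491 = 2455
  Σ(broken) = 6347 kJ
Bonds formed (products):
  C=O: 6 × 820 = 4920
  O–H: 8 × 470 = 3760
  Σ(formed) = 8680 kJ
ΔH = Σ(broken) − Σ(formed) = 6347 − 8680 = −2333 kJ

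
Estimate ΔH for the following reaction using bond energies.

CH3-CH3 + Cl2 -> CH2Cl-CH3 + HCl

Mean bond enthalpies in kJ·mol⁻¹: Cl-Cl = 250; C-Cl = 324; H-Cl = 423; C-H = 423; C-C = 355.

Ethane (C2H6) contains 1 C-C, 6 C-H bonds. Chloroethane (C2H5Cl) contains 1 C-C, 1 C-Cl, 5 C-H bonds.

ΔH ≈ −74 kJ

Bonds broken (reactants):
  C-C: 1 × 355 = 355
  C-H: 6 × 423 = 2538
  Cl-Cl: 1 × 250 = 250
  Σ(broken) = 3143 kJ
Bonds formed (products):
  C-C: 1 × 355 = 355
  C-Cl: 1 × 324 = 324
  C-H: 5 × 423 = 2115
  H-Cl: 1 × 423 = 423
  Σ(formed) = 3217 kJ
ΔH = Σ(broken) − Σ(formed) = 3143 − 3217 = −74 kJ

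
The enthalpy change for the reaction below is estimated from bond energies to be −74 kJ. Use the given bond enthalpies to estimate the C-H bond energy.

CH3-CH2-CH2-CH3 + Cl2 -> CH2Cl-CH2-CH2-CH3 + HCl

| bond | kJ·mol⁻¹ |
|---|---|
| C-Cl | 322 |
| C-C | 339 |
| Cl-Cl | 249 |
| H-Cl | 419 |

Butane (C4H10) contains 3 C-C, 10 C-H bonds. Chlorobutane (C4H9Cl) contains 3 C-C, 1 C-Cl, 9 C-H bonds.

Let D be the C-H bond energy.
Σ(broken) = 3×339 + 10×D + 1×249 = 1266 + 10D
Σ(formed) = 3×339 + 1×322 + 9×D + 1×419 = 1758 + 9D
ΔH = Σ(broken) − Σ(formed) = (1266 + 10D) − (1758 + 9D) = −492 + D
Setting this equal to −74 kJ gives D = 418 kJ/mol.

D(C-H) ≈ 418 kJ/mol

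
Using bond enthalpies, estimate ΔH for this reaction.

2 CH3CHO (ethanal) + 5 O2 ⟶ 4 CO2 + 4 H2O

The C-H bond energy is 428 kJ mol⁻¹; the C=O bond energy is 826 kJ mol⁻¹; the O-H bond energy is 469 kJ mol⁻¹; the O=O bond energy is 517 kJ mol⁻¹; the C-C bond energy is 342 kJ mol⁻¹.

ΔH ≈ −2015 kJ

Bonds broken (reactants):
  C-C: 2 × 342 = 684
  C-H: 8 × 428 = 3424
  C=O: 2 × 826 = 1652
  O=O: 5 × 517 = 2585
  Σ(broken) = 8345 kJ
Bonds formed (products):
  C=O: 8 × 826 = 6608
  O-H: 8 × 469 = 3752
  Σ(formed) = 10360 kJ
ΔH = Σ(broken) − Σ(formed) = 8345 − 10360 = −2015 kJ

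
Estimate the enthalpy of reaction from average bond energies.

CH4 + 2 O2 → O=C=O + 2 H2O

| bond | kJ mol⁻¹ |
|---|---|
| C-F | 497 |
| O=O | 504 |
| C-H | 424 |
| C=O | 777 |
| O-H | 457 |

ΔH ≈ −678 kJ

Bonds broken (reactants):
  C-H: 4 × 424 = 1696
  O=O: 2 × 504 = 1008
  Σ(broken) = 2704 kJ
Bonds formed (products):
  C=O: 2 × 777 = 1554
  O-H: 4 × 457 = 1828
  Σ(formed) = 3382 kJ
ΔH = Σ(broken) − Σ(formed) = 2704 − 3382 = −678 kJ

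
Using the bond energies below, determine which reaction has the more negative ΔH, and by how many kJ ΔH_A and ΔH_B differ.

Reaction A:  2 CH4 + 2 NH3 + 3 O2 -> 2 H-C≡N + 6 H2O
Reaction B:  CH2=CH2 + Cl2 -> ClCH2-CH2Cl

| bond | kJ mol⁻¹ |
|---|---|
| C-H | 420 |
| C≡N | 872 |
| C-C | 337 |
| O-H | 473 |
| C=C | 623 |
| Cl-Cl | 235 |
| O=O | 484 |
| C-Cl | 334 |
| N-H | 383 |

Reaction A:
  Bonds broken (reactants):
    C-H: 8 × 420 = 3360
    N-H: 6 × 383 = 2298
    O=O: 3 × 484 = 1452
    Σ(broken) = 7110 kJ
  Bonds formed (products):
    C≡N: 2 × 872 = 1744
    C-H: 2 × 420 = 840
    O-H: 12 × 473 = 5676
    Σ(formed) = 8260 kJ
  ΔH_A = 7110 − 8260 = −1150 kJ
Reaction B:
  Bonds broken (reactants):
    C-H: 4 × 420 = 1680
    C=C: 1 × 623 = 623
    Cl-Cl: 1 × 235 = 235
    Σ(broken) = 2538 kJ
  Bonds formed (products):
    C-C: 1 × 337 = 337
    C-Cl: 2 × 334 = 668
    C-H: 4 × 420 = 1680
    Σ(formed) = 2685 kJ
  ΔH_B = 2538 − 2685 = −147 kJ
ΔH_A − ΔH_B = −1003 kJ, so reaction A has the more negative ΔH; |ΔH_A − ΔH_B| = 1003 kJ.

Reaction A, by 1003 kJ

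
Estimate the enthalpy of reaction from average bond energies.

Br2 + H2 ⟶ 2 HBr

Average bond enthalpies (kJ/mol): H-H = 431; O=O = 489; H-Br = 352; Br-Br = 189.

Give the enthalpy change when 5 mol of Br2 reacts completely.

ΔH = −420 kJ

Bonds broken (reactants):
  Br-Br: 1 × 189 = 189
  H-H: 1 × 431 = 431
  Σ(broken) = 620 kJ
Bonds formed (products):
  H-Br: 2 × 352 = 704
  Σ(formed) = 704 kJ
ΔH = Σ(broken) − Σ(formed) = 620 − 704 = −84 kJ
For 5× the reaction as written: 5 × (−84) = −420 kJ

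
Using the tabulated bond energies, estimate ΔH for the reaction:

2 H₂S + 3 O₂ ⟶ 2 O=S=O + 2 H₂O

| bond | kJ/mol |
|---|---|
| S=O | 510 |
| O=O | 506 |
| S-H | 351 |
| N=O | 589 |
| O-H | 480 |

Bonds broken (reactants):
  O=O: 3 × 506 = 1518
  S-H: 4 × 351 = 1404
  Σ(broken) = 2922 kJ
Bonds formed (products):
  O-H: 4 × 480 = 1920
  S=O: 4 × 510 = 2040
  Σ(formed) = 3960 kJ
ΔH = Σ(broken) − Σ(formed) = 2922 − 3960 = −1038 kJ

ΔH ≈ −1038 kJ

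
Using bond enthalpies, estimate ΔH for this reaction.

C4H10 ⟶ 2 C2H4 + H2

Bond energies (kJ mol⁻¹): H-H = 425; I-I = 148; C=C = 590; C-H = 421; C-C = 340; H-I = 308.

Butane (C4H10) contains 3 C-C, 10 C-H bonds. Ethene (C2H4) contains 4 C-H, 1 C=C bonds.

ΔH ≈ +257 kJ

Bonds broken (reactants):
  C-C: 3 × 340 = 1020
  C-H: 10 × 421 = 4210
  Σ(broken) = 5230 kJ
Bonds formed (products):
  C-H: 8 × 421 = 3368
  C=C: 2 × 590 = 1180
  H-H: 1 × 425 = 425
  Σ(formed) = 4973 kJ
ΔH = Σ(broken) − Σ(formed) = 5230 − 4973 = +257 kJ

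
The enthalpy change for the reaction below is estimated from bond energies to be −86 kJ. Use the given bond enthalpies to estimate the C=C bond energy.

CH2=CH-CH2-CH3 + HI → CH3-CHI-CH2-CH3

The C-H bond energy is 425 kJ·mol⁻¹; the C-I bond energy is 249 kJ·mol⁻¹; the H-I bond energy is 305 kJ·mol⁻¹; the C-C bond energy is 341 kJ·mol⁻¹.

D(C=C) ≈ 624 kJ/mol

Let D be the C=C bond energy.
Σ(broken) = 2×341 + 8×425 + 1×D + 1×305 = 4387 + D
Σ(formed) = 3×341 + 9×425 + 1×249 = 5097
ΔH = Σ(broken) − Σ(formed) = (4387 + D) − (5097) = −710 + D
Setting this equal to −86 kJ gives D = 624 kJ/mol.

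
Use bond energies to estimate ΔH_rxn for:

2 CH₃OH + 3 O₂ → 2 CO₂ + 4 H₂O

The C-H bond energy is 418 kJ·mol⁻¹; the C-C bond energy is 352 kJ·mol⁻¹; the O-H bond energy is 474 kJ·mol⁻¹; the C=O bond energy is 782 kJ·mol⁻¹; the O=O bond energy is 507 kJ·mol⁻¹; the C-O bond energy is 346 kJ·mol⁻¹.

ΔH ≈ −1251 kJ

Bonds broken (reactants):
  C-H: 6 × 418 = 2508
  C-O: 2 × 346 = 692
  O-H: 2 × 474 = 948
  O=O: 3 × 507 = 1521
  Σ(broken) = 5669 kJ
Bonds formed (products):
  C=O: 4 × 782 = 3128
  O-H: 8 × 474 = 3792
  Σ(formed) = 6920 kJ
ΔH = Σ(broken) − Σ(formed) = 5669 − 6920 = −1251 kJ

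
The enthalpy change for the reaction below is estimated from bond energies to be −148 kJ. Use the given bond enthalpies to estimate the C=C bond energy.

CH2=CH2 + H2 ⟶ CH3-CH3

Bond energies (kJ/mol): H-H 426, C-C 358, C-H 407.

D(C=C) ≈ 598 kJ/mol

Let D be the C=C bond energy.
Σ(broken) = 4×407 + 1×D + 1×426 = 2054 + D
Σ(formed) = 1×358 + 6×407 = 2800
ΔH = Σ(broken) − Σ(formed) = (2054 + D) − (2800) = −746 + D
Setting this equal to −148 kJ gives D = 598 kJ/mol.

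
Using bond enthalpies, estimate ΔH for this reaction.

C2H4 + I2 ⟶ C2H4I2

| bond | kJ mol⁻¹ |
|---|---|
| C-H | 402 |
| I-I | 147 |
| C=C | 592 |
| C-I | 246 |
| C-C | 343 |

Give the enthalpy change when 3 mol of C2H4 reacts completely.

Bonds broken (reactants):
  C-H: 4 × 402 = 1608
  C=C: 1 × 592 = 592
  I-I: 1 × 147 = 147
  Σ(broken) = 2347 kJ
Bonds formed (products):
  C-C: 1 × 343 = 343
  C-H: 4 × 402 = 1608
  C-I: 2 × 246 = 492
  Σ(formed) = 2443 kJ
ΔH = Σ(broken) − Σ(formed) = 2347 − 2443 = −96 kJ
For 3× the reaction as written: 3 × (−96) = −288 kJ

ΔH = −288 kJ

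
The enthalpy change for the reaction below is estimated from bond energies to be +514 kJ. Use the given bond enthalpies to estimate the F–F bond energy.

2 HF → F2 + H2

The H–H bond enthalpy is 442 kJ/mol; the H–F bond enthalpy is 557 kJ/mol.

Let D be the F–F bond energy.
Σ(broken) = 2×557 = 1114
Σ(formed) = 1×D + 1×442 = 442 + D
ΔH = Σ(broken) − Σ(formed) = (1114) − (442 + D) = +672 − D
Setting this equal to +514 kJ gives D = 158 kJ/mol.

D(F–F) ≈ 158 kJ/mol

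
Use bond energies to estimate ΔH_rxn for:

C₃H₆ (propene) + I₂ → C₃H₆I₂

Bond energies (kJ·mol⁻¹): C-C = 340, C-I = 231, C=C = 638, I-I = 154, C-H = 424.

ΔH ≈ −10 kJ

Bonds broken (reactants):
  C-C: 1 × 340 = 340
  C-H: 6 × 424 = 2544
  C=C: 1 × 638 = 638
  I-I: 1 × 154 = 154
  Σ(broken) = 3676 kJ
Bonds formed (products):
  C-C: 2 × 340 = 680
  C-H: 6 × 424 = 2544
  C-I: 2 × 231 = 462
  Σ(formed) = 3686 kJ
ΔH = Σ(broken) − Σ(formed) = 3676 − 3686 = −10 kJ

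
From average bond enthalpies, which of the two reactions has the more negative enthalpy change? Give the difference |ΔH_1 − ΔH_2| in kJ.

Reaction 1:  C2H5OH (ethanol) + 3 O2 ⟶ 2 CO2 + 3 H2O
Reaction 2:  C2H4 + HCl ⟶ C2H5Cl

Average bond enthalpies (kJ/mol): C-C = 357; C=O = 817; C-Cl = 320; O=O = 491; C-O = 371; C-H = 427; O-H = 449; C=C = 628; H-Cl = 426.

Reaction 1:
  Bonds broken (reactants):
    C-C: 1 × 357 = 357
    C-H: 5 × 427 = 2135
    C-O: 1 × 371 = 371
    O-H: 1 × 449 = 449
    O=O: 3 × 491 = 1473
    Σ(broken) = 4785 kJ
  Bonds formed (products):
    C=O: 4 × 817 = 3268
    O-H: 6 × 449 = 2694
    Σ(formed) = 5962 kJ
  ΔH_1 = 4785 − 5962 = −1177 kJ
Reaction 2:
  Bonds broken (reactants):
    C-H: 4 × 427 = 1708
    C=C: 1 × 628 = 628
    H-Cl: 1 × 426 = 426
    Σ(broken) = 2762 kJ
  Bonds formed (products):
    C-C: 1 × 357 = 357
    C-Cl: 1 × 320 = 320
    C-H: 5 × 427 = 2135
    Σ(formed) = 2812 kJ
  ΔH_2 = 2762 − 2812 = −50 kJ
ΔH_1 − ΔH_2 = −1127 kJ, so reaction 1 has the more negative ΔH; |ΔH_1 − ΔH_2| = 1127 kJ.

Reaction 1, by 1127 kJ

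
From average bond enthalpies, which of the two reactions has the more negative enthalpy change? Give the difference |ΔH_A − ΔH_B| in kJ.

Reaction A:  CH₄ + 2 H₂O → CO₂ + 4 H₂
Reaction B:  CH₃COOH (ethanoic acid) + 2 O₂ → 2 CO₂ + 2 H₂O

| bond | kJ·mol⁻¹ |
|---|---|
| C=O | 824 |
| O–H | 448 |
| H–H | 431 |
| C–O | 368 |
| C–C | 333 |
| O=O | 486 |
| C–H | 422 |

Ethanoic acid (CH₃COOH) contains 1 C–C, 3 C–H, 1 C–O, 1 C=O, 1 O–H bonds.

Reaction A:
  Bonds broken (reactants):
    C–H: 4 × 422 = 1688
    O–H: 4 × 448 = 1792
    Σ(broken) = 3480 kJ
  Bonds formed (products):
    C=O: 2 × 824 = 1648
    H–H: 4 × 431 = 1724
    Σ(formed) = 3372 kJ
  ΔH_A = 3480 − 3372 = +108 kJ
Reaction B:
  Bonds broken (reactants):
    C–C: 1 × 333 = 333
    C–H: 3 × 422 = 1266
    C–O: 1 × 368 = 368
    C=O: 1 × 824 = 824
    O–H: 1 × 448 = 448
    O=O: 2 × 486 = 972
    Σ(broken) = 4211 kJ
  Bonds formed (products):
    C=O: 4 × 824 = 3296
    O–H: 4 × 448 = 1792
    Σ(formed) = 5088 kJ
  ΔH_B = 4211 − 5088 = −877 kJ
ΔH_A − ΔH_B = +985 kJ, so reaction B has the more negative ΔH; |ΔH_A − ΔH_B| = 985 kJ.

Reaction B, by 985 kJ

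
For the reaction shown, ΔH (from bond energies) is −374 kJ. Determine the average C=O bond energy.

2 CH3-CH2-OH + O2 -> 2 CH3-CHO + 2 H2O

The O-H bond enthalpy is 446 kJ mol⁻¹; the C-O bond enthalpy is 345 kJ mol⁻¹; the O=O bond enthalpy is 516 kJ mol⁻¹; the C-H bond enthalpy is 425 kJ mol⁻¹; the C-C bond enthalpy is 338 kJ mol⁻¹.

D(C=O) ≈ 769 kJ/mol

Let D be the C=O bond energy.
Σ(broken) = 2×338 + 10×425 + 2×345 + 2×446 + 1×516 = 7024
Σ(formed) = 2×338 + 8×425 + 2×D + 4×446 = 5860 + 2D
ΔH = Σ(broken) − Σ(formed) = (7024) − (5860 + 2D) = +1164 − 2D
Setting this equal to −374 kJ gives 2D = 1538, so D = 769 kJ/mol.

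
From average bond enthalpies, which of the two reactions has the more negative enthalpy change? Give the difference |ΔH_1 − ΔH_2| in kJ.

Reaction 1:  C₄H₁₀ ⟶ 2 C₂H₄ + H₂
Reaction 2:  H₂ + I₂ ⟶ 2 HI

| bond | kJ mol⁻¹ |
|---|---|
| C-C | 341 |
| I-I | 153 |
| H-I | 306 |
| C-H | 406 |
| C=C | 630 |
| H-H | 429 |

Reaction 1:
  Bonds broken (reactants):
    C-C: 3 × 341 = 1023
    C-H: 10 × 406 = 4060
    Σ(broken) = 5083 kJ
  Bonds formed (products):
    C-H: 8 × 406 = 3248
    C=C: 2 × 630 = 1260
    H-H: 1 × 429 = 429
    Σ(formed) = 4937 kJ
  ΔH_1 = 5083 − 4937 = +146 kJ
Reaction 2:
  Bonds broken (reactants):
    H-H: 1 × 429 = 429
    I-I: 1 × 153 = 153
    Σ(broken) = 582 kJ
  Bonds formed (products):
    H-I: 2 × 306 = 612
    Σ(formed) = 612 kJ
  ΔH_2 = 582 − 612 = −30 kJ
ΔH_1 − ΔH_2 = +176 kJ, so reaction 2 has the more negative ΔH; |ΔH_1 − ΔH_2| = 176 kJ.

Reaction 2, by 176 kJ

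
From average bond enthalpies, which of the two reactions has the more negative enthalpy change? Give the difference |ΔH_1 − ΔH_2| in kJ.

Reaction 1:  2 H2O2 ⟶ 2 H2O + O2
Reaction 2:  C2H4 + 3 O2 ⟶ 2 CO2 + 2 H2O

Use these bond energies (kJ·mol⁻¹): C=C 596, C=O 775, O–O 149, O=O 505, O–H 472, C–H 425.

Reaction 2, by 970 kJ

Reaction 1:
  Bonds broken (reactants):
    O–H: 4 × 472 = 1888
    O–O: 2 × 149 = 298
    Σ(broken) = 2186 kJ
  Bonds formed (products):
    O–H: 4 × 472 = 1888
    O=O: 1 × 505 = 505
    Σ(formed) = 2393 kJ
  ΔH_1 = 2186 − 2393 = −207 kJ
Reaction 2:
  Bonds broken (reactants):
    C–H: 4 × 425 = 1700
    C=C: 1 × 596 = 596
    O=O: 3 × 505 = 1515
    Σ(broken) = 3811 kJ
  Bonds formed (products):
    C=O: 4 × 775 = 3100
    O–H: 4 × 472 = 1888
    Σ(formed) = 4988 kJ
  ΔH_2 = 3811 − 4988 = −1177 kJ
ΔH_1 − ΔH_2 = +970 kJ, so reaction 2 has the more negative ΔH; |ΔH_1 − ΔH_2| = 970 kJ.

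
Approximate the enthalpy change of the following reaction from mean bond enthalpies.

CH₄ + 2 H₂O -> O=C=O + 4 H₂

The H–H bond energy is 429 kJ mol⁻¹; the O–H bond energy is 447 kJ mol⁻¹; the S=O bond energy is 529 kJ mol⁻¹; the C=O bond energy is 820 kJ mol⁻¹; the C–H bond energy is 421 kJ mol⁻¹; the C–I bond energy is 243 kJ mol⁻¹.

Bonds broken (reactants):
  C–H: 4 × 421 = 1684
  O–H: 4 × 447 = 1788
  Σ(broken) = 3472 kJ
Bonds formed (products):
  C=O: 2 × 820 = 1640
  H–H: 4 × 429 = 1716
  Σ(formed) = 3356 kJ
ΔH = Σ(broken) − Σ(formed) = 3472 − 3356 = +116 kJ

ΔH ≈ +116 kJ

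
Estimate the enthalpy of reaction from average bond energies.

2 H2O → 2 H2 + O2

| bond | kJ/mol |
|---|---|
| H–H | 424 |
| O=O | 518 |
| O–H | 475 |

ΔH ≈ +534 kJ

Bonds broken (reactants):
  O–H: 4 × 475 = 1900
  Σ(broken) = 1900 kJ
Bonds formed (products):
  H–H: 2 × 424 = 848
  O=O: 1 × 518 = 518
  Σ(formed) = 1366 kJ
ΔH = Σ(broken) − Σ(formed) = 1900 − 1366 = +534 kJ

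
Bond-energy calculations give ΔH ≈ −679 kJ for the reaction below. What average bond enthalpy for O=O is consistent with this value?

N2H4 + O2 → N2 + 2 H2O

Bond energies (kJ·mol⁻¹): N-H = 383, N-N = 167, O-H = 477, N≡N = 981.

D(O=O) ≈ 511 kJ/mol

Let D be the O=O bond energy.
Σ(broken) = 4×383 + 1×167 + 1×D = 1699 + D
Σ(formed) = 1×981 + 4×477 = 2889
ΔH = Σ(broken) − Σ(formed) = (1699 + D) − (2889) = −1190 + D
Setting this equal to −679 kJ gives D = 511 kJ/mol.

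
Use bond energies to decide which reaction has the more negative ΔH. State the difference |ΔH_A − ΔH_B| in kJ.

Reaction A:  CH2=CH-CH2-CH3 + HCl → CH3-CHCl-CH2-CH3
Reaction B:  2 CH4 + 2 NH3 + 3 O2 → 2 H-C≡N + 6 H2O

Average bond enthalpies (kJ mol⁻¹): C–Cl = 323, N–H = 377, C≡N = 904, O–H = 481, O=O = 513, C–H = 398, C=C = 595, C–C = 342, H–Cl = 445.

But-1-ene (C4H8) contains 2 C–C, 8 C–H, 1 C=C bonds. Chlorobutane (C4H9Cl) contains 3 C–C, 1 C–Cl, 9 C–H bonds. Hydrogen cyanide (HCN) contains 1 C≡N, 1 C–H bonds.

Reaction A:
  Bonds broken (reactants):
    C–C: 2 × 342 = 684
    C–H: 8 × 398 = 3184
    C=C: 1 × 595 = 595
    H–Cl: 1 × 445 = 445
    Σ(broken) = 4908 kJ
  Bonds formed (products):
    C–C: 3 × 342 = 1026
    C–Cl: 1 × 323 = 323
    C–H: 9 × 398 = 3582
    Σ(formed) = 4931 kJ
  ΔH_A = 4908 − 4931 = −23 kJ
Reaction B:
  Bonds broken (reactants):
    C–H: 8 × 398 = 3184
    N–H: 6 × 377 = 2262
    O=O: 3 × 513 = 1539
    Σ(broken) = 6985 kJ
  Bonds formed (products):
    C≡N: 2 × 904 = 1808
    C–H: 2 × 398 = 796
    O–H: 12 × 481 = 5772
    Σ(formed) = 8376 kJ
  ΔH_B = 6985 − 8376 = −1391 kJ
ΔH_A − ΔH_B = +1368 kJ, so reaction B has the more negative ΔH; |ΔH_A − ΔH_B| = 1368 kJ.

Reaction B, by 1368 kJ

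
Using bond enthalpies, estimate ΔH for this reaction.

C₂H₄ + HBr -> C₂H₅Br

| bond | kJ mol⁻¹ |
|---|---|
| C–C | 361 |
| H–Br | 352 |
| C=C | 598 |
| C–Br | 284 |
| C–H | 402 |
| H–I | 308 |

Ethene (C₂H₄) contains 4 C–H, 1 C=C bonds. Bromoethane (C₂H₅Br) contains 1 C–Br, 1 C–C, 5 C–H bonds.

ΔH ≈ −97 kJ

Bonds broken (reactants):
  C–H: 4 × 402 = 1608
  C=C: 1 × 598 = 598
  H–Br: 1 × 352 = 352
  Σ(broken) = 2558 kJ
Bonds formed (products):
  C–Br: 1 × 284 = 284
  C–C: 1 × 361 = 361
  C–H: 5 × 402 = 2010
  Σ(formed) = 2655 kJ
ΔH = Σ(broken) − Σ(formed) = 2558 − 2655 = −97 kJ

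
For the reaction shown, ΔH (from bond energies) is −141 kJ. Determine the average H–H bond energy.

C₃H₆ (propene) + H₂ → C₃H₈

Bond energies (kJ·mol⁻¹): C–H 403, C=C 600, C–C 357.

Let D be the H–H bond energy.
Σ(broken) = 1×357 + 6×403 + 1×600 + 1×D = 3375 + D
Σ(formed) = 2×357 + 8×403 = 3938
ΔH = Σ(broken) − Σ(formed) = (3375 + D) − (3938) = −563 + D
Setting this equal to −141 kJ gives D = 422 kJ/mol.

D(H–H) ≈ 422 kJ/mol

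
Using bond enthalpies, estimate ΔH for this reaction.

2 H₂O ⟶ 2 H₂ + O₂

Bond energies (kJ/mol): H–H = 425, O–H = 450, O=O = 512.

Bonds broken (reactants):
  O–H: 4 × 450 = 1800
  Σ(broken) = 1800 kJ
Bonds formed (products):
  H–H: 2 × 425 = 850
  O=O: 1 × 512 = 512
  Σ(formed) = 1362 kJ
ΔH = Σ(broken) − Σ(formed) = 1800 − 1362 = +438 kJ

ΔH ≈ +438 kJ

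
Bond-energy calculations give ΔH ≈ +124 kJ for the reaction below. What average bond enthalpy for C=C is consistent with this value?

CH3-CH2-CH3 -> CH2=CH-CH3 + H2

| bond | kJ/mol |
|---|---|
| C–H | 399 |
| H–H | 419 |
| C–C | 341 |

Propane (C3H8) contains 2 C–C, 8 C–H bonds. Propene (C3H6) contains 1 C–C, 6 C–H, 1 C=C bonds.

Let D be the C=C bond energy.
Σ(broken) = 2×341 + 8×399 = 3874
Σ(formed) = 1×341 + 6×399 + 1×D + 1×419 = 3154 + D
ΔH = Σ(broken) − Σ(formed) = (3874) − (3154 + D) = +720 − D
Setting this equal to +124 kJ gives D = 596 kJ/mol.

D(C=C) ≈ 596 kJ/mol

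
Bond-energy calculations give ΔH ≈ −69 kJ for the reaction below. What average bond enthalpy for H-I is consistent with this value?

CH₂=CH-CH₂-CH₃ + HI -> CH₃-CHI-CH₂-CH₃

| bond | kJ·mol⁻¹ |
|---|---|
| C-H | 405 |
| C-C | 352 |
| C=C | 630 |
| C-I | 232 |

D(H-I) ≈ 290 kJ/mol

Let D be the H-I bond energy.
Σ(broken) = 2×352 + 8×405 + 1×630 + 1×D = 4574 + D
Σ(formed) = 3×352 + 9×405 + 1×232 = 4933
ΔH = Σ(broken) − Σ(formed) = (4574 + D) − (4933) = −359 + D
Setting this equal to −69 kJ gives D = 290 kJ/mol.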